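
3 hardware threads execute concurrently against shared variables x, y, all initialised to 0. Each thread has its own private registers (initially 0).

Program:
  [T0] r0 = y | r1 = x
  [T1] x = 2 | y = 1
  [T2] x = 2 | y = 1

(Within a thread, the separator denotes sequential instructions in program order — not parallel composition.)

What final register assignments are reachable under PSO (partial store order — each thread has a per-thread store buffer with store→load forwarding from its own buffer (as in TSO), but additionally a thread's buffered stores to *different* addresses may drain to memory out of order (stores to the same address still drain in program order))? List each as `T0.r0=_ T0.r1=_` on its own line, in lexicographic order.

T0.r0=0 T0.r1=0
T0.r0=0 T0.r1=2
T0.r0=1 T0.r1=0
T0.r0=1 T0.r1=2

outcome vector order: (T0.r0,T0.r1)
|PSO outcomes| = 4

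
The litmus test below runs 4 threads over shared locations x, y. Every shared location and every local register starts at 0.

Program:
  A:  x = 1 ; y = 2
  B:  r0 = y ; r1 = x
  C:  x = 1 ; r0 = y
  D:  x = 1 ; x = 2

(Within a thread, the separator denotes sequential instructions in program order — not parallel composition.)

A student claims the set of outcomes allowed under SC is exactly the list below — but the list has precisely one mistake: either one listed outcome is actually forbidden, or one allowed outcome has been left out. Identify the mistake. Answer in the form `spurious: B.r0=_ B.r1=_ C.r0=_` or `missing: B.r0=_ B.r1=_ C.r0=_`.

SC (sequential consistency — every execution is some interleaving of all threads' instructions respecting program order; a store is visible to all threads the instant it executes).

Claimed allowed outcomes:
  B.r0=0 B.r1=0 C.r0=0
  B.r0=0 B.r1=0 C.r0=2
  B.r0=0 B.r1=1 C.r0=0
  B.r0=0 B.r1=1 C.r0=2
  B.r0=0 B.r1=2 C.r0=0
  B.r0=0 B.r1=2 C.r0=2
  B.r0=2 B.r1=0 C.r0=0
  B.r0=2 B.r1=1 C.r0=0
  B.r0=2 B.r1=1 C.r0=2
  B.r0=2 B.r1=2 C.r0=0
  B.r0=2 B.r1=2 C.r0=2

spurious: B.r0=2 B.r1=0 C.r0=0

outcome vector order: (B.r0,B.r1,C.r0)
SC: 10 outcomes — {(0,0,0); (0,0,2); (0,1,0); (0,1,2); (0,2,0); (0,2,2); (2,1,0); (2,1,2); (2,2,0); (2,2,2)}
claimed∖SC = {(2,0,0)}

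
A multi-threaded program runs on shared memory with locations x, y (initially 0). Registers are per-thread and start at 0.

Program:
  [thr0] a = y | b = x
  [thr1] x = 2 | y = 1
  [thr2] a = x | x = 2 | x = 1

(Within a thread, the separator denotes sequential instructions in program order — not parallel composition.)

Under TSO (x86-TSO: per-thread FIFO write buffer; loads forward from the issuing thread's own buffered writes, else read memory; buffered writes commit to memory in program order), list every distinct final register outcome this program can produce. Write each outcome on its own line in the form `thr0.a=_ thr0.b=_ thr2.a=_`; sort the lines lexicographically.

outcome vector order: (thr0.a,thr0.b,thr2.a)
|TSO outcomes| = 10

thr0.a=0 thr0.b=0 thr2.a=0
thr0.a=0 thr0.b=0 thr2.a=2
thr0.a=0 thr0.b=1 thr2.a=0
thr0.a=0 thr0.b=1 thr2.a=2
thr0.a=0 thr0.b=2 thr2.a=0
thr0.a=0 thr0.b=2 thr2.a=2
thr0.a=1 thr0.b=1 thr2.a=0
thr0.a=1 thr0.b=1 thr2.a=2
thr0.a=1 thr0.b=2 thr2.a=0
thr0.a=1 thr0.b=2 thr2.a=2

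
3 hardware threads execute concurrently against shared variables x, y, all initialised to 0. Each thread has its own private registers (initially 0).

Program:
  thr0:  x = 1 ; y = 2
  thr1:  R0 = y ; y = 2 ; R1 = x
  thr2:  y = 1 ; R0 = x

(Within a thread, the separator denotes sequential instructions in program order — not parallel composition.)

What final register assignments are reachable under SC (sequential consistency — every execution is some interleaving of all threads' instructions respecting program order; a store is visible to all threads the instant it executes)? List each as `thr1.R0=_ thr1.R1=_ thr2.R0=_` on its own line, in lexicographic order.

thr1.R0=0 thr1.R1=0 thr2.R0=0
thr1.R0=0 thr1.R1=0 thr2.R0=1
thr1.R0=0 thr1.R1=1 thr2.R0=0
thr1.R0=0 thr1.R1=1 thr2.R0=1
thr1.R0=1 thr1.R1=0 thr2.R0=0
thr1.R0=1 thr1.R1=0 thr2.R0=1
thr1.R0=1 thr1.R1=1 thr2.R0=0
thr1.R0=1 thr1.R1=1 thr2.R0=1
thr1.R0=2 thr1.R1=1 thr2.R0=0
thr1.R0=2 thr1.R1=1 thr2.R0=1

outcome vector order: (thr1.R0,thr1.R1,thr2.R0)
|SC outcomes| = 10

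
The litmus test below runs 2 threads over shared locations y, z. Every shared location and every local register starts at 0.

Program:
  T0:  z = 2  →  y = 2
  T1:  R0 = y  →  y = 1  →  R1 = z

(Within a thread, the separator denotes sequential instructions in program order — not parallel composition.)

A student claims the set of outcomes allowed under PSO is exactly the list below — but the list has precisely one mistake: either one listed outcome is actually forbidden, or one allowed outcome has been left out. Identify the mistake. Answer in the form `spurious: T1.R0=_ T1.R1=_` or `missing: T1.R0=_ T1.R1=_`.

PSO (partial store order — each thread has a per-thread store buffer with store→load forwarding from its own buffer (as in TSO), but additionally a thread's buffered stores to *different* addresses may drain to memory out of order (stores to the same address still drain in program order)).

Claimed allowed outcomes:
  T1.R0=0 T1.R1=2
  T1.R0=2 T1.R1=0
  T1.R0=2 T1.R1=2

outcome vector order: (T1.R0,T1.R1)
under PSO → (0,0) (0,2) (2,0) (2,2)
PSO∖claimed = {(0,0)}

missing: T1.R0=0 T1.R1=0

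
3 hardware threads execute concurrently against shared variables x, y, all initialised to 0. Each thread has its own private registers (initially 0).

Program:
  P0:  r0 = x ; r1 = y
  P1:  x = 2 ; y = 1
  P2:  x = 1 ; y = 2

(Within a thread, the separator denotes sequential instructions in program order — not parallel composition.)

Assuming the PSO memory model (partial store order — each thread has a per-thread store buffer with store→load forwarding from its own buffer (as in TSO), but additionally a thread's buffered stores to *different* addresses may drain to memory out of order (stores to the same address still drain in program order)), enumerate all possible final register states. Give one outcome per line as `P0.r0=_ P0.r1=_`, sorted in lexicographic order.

outcome vector order: (P0.r0,P0.r1)
|PSO outcomes| = 9

P0.r0=0 P0.r1=0
P0.r0=0 P0.r1=1
P0.r0=0 P0.r1=2
P0.r0=1 P0.r1=0
P0.r0=1 P0.r1=1
P0.r0=1 P0.r1=2
P0.r0=2 P0.r1=0
P0.r0=2 P0.r1=1
P0.r0=2 P0.r1=2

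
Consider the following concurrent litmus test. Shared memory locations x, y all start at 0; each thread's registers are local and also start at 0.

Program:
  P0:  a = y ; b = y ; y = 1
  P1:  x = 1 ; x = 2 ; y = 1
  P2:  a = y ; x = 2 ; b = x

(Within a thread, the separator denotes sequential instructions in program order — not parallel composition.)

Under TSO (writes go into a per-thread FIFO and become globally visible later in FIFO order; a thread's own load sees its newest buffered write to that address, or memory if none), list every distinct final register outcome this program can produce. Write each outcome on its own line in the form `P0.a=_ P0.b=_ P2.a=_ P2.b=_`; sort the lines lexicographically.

P0.a=0 P0.b=0 P2.a=0 P2.b=1
P0.a=0 P0.b=0 P2.a=0 P2.b=2
P0.a=0 P0.b=0 P2.a=1 P2.b=1
P0.a=0 P0.b=0 P2.a=1 P2.b=2
P0.a=0 P0.b=1 P2.a=0 P2.b=1
P0.a=0 P0.b=1 P2.a=0 P2.b=2
P0.a=0 P0.b=1 P2.a=1 P2.b=2
P0.a=1 P0.b=1 P2.a=0 P2.b=1
P0.a=1 P0.b=1 P2.a=0 P2.b=2
P0.a=1 P0.b=1 P2.a=1 P2.b=2

outcome vector order: (P0.a,P0.b,P2.a,P2.b)
|TSO outcomes| = 10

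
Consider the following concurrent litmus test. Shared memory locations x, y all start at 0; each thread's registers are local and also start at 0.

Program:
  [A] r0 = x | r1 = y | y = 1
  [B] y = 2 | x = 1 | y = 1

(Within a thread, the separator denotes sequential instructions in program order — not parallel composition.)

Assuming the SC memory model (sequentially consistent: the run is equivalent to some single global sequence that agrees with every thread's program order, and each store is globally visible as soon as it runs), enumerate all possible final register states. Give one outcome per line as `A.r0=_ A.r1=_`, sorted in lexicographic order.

outcome vector order: (A.r0,A.r1)
|SC outcomes| = 5

A.r0=0 A.r1=0
A.r0=0 A.r1=1
A.r0=0 A.r1=2
A.r0=1 A.r1=1
A.r0=1 A.r1=2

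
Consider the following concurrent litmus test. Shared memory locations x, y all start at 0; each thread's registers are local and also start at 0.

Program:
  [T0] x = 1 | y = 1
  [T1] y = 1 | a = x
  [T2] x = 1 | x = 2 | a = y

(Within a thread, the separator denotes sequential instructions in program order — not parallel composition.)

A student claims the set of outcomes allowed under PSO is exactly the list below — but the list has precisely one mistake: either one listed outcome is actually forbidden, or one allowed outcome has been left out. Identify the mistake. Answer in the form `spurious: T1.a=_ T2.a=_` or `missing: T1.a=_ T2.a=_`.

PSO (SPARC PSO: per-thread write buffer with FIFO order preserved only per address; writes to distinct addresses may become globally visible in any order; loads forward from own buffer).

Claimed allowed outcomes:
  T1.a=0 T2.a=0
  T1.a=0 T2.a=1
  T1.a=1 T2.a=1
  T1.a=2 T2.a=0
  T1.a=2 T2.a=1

missing: T1.a=1 T2.a=0

outcome vector order: (T1.a,T2.a)
[PSO] allowed = {00 01 10 11 20 21}
PSO∖claimed = {10}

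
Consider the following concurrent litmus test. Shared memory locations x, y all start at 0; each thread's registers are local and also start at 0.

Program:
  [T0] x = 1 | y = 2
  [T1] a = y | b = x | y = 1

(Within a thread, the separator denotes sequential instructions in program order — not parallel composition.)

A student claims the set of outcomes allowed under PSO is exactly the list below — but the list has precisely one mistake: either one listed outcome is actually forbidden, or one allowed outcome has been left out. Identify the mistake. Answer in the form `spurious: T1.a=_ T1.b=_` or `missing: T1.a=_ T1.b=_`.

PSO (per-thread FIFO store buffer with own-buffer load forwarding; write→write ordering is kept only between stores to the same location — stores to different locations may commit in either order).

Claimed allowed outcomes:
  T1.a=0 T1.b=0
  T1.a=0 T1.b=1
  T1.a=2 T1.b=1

missing: T1.a=2 T1.b=0

outcome vector order: (T1.a,T1.b)
PSO (4): 0/0 0/1 2/0 2/1
PSO∖claimed = {2/0}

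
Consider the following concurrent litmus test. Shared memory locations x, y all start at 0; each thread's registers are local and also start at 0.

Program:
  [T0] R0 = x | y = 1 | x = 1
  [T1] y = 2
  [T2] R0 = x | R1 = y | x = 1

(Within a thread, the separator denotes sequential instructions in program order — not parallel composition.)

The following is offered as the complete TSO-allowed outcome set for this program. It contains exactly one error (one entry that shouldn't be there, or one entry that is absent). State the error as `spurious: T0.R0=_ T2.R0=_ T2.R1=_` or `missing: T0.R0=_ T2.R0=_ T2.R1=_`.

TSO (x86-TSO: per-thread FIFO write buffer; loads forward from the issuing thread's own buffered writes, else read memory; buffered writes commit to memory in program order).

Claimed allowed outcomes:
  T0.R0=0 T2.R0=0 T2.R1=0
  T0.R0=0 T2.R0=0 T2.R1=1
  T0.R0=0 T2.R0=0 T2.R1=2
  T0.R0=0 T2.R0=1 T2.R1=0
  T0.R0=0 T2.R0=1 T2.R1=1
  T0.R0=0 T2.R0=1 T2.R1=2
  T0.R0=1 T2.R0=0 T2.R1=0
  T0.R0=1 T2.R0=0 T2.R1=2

spurious: T0.R0=0 T2.R0=1 T2.R1=0

outcome vector order: (T0.R0,T2.R0,T2.R1)
[TSO] allowed = {(0,0,0), (0,0,1), (0,0,2), (0,1,1), (0,1,2), (1,0,0), (1,0,2)}
claimed∖TSO = {(0,1,0)}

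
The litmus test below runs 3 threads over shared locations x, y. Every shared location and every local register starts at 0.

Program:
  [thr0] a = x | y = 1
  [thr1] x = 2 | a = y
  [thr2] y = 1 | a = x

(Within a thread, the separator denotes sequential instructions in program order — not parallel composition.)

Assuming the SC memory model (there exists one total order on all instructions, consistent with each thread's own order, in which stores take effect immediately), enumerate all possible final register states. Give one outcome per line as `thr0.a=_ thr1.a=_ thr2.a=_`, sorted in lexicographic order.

thr0.a=0 thr1.a=0 thr2.a=2
thr0.a=0 thr1.a=1 thr2.a=0
thr0.a=0 thr1.a=1 thr2.a=2
thr0.a=2 thr1.a=0 thr2.a=2
thr0.a=2 thr1.a=1 thr2.a=0
thr0.a=2 thr1.a=1 thr2.a=2

outcome vector order: (thr0.a,thr1.a,thr2.a)
|SC outcomes| = 6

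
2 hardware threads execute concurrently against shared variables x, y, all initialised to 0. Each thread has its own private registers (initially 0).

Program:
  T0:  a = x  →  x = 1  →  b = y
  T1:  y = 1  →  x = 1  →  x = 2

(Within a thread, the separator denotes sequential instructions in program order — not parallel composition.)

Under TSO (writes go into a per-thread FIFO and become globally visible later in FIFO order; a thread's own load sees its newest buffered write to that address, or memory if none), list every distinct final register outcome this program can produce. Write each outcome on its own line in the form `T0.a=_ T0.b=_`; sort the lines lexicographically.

T0.a=0 T0.b=0
T0.a=0 T0.b=1
T0.a=1 T0.b=1
T0.a=2 T0.b=1

outcome vector order: (T0.a,T0.b)
|TSO outcomes| = 4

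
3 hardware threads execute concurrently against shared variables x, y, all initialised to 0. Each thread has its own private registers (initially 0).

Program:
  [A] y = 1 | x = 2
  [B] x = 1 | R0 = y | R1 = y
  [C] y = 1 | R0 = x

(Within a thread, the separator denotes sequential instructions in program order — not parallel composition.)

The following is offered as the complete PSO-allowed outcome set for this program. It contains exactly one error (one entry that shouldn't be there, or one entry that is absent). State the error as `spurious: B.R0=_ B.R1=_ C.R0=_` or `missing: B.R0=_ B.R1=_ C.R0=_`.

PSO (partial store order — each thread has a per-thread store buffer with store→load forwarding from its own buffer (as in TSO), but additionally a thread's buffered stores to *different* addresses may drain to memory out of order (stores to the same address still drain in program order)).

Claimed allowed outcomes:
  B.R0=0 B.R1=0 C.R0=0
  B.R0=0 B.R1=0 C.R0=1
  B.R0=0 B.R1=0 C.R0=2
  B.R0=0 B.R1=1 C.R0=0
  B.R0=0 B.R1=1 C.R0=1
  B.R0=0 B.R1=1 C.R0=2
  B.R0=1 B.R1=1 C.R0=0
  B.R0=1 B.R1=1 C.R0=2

missing: B.R0=1 B.R1=1 C.R0=1

outcome vector order: (B.R0,B.R1,C.R0)
under PSO → (0,0,0), (0,0,1), (0,0,2), (0,1,0), (0,1,1), (0,1,2), (1,1,0), (1,1,1), (1,1,2)
PSO∖claimed = {(1,1,1)}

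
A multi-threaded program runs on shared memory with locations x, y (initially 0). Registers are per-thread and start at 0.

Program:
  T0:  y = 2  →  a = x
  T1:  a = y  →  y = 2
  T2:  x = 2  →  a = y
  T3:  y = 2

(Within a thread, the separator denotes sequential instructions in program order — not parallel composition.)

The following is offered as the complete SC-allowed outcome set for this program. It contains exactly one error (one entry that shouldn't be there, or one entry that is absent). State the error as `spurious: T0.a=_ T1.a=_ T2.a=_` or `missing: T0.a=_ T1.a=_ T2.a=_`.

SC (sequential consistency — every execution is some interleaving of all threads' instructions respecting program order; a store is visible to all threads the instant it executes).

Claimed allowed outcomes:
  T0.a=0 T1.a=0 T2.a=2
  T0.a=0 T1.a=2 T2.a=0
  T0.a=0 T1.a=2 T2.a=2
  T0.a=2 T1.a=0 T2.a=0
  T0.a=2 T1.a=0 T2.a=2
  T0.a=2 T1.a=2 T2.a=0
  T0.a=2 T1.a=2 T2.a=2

spurious: T0.a=0 T1.a=2 T2.a=0

outcome vector order: (T0.a,T1.a,T2.a)
under SC → (0,0,2) (0,2,2) (2,0,0) (2,0,2) (2,2,0) (2,2,2)
claimed∖SC = {(0,2,0)}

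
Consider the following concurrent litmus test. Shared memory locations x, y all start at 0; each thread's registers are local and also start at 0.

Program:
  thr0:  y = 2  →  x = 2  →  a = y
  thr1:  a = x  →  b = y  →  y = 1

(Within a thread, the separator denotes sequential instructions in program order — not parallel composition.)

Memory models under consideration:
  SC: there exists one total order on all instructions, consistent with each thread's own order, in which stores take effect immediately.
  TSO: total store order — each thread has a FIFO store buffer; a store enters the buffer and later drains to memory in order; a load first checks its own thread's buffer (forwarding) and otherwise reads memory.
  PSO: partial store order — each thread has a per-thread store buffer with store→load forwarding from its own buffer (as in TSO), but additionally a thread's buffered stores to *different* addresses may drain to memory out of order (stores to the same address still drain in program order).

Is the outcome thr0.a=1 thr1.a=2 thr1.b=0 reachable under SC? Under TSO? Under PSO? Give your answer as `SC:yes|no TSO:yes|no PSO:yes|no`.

SC:no TSO:no PSO:yes

outcome vector order: (thr0.a,thr1.a,thr1.b)
SC (6): 100, 102, 122, 200, 202, 222
TSO (6): 100, 102, 122, 200, 202, 222
PSO (8): 100, 102, 120, 122, 200, 202, 220, 222
target 120 ∈ {PSO}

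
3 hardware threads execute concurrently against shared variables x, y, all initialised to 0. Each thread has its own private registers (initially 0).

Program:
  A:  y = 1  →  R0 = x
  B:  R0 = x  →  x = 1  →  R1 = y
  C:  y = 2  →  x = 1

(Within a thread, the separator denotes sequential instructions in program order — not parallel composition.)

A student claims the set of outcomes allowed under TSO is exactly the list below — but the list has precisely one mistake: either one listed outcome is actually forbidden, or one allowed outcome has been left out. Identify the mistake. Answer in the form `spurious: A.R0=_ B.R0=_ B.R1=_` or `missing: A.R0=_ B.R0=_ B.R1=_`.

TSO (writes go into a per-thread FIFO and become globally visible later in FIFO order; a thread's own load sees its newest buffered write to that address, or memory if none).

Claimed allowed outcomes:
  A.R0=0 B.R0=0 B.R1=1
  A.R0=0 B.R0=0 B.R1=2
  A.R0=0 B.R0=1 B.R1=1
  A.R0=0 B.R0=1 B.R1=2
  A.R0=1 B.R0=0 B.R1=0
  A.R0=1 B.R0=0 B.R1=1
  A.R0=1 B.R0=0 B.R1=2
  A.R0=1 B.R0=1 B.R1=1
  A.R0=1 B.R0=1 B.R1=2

outcome vector order: (A.R0,B.R0,B.R1)
TSO: 10 outcomes — {<0 0 0>; <0 0 1>; <0 0 2>; <0 1 1>; <0 1 2>; <1 0 0>; <1 0 1>; <1 0 2>; <1 1 1>; <1 1 2>}
TSO∖claimed = {<0 0 0>}

missing: A.R0=0 B.R0=0 B.R1=0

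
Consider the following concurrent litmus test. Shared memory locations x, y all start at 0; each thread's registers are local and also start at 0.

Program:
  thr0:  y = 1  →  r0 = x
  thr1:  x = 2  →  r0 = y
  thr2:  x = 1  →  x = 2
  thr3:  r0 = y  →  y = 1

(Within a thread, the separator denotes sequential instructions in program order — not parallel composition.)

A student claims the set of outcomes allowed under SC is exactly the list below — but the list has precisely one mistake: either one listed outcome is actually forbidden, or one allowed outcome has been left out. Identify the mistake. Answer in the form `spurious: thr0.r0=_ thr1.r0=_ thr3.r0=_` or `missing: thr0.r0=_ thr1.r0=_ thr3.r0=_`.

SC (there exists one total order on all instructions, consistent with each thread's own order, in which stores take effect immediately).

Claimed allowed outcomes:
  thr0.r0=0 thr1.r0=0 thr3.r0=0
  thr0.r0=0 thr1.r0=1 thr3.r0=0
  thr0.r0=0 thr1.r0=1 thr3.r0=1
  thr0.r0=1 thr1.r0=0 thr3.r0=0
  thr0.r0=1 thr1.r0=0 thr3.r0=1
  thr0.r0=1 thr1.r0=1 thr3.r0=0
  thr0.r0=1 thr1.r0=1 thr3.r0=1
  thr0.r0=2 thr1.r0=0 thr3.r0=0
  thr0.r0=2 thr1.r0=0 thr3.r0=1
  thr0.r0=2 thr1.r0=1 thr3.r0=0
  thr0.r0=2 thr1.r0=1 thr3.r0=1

spurious: thr0.r0=0 thr1.r0=0 thr3.r0=0

outcome vector order: (thr0.r0,thr1.r0,thr3.r0)
SC (10): (0,1,0); (0,1,1); (1,0,0); (1,0,1); (1,1,0); (1,1,1); (2,0,0); (2,0,1); (2,1,0); (2,1,1)
claimed∖SC = {(0,0,0)}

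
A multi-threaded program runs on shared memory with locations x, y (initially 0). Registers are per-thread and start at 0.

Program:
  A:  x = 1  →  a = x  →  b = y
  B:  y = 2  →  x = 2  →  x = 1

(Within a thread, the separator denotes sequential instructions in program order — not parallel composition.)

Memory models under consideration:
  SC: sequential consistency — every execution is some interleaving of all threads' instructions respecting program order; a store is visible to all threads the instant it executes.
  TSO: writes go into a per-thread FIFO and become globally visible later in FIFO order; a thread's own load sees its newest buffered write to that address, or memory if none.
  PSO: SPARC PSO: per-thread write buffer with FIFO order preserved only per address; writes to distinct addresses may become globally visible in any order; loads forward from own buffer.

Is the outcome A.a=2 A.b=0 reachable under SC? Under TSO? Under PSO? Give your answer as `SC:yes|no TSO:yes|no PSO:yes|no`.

outcome vector order: (A.a,A.b)
under SC → <1 0> <1 2> <2 2>
under TSO → <1 0> <1 2> <2 2>
under PSO → <1 0> <1 2> <2 0> <2 2>
target <2 0> ∈ {PSO}

SC:no TSO:no PSO:yes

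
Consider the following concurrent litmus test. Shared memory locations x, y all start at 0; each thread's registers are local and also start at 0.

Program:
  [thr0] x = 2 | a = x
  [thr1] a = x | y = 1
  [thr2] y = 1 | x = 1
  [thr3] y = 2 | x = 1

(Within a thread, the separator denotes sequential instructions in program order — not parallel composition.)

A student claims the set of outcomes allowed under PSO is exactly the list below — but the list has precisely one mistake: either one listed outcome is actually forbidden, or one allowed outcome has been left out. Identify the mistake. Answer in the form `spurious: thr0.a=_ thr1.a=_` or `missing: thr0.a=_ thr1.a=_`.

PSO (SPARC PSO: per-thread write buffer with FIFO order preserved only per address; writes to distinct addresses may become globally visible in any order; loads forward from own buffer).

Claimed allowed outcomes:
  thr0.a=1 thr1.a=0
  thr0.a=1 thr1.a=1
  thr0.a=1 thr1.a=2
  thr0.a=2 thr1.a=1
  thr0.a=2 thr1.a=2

outcome vector order: (thr0.a,thr1.a)
under PSO → (1,0), (1,1), (1,2), (2,0), (2,1), (2,2)
PSO∖claimed = {(2,0)}

missing: thr0.a=2 thr1.a=0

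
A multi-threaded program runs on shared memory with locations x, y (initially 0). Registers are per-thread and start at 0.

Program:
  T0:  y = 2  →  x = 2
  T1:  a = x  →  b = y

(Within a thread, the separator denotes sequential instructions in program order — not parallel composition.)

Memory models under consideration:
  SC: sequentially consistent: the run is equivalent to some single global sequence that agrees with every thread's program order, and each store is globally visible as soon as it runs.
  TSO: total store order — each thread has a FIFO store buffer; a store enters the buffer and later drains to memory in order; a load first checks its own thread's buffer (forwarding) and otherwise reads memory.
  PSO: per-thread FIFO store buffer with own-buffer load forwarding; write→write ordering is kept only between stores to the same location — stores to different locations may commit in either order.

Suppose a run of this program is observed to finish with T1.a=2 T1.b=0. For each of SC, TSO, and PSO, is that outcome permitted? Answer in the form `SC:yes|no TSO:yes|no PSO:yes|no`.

outcome vector order: (T1.a,T1.b)
SC: 3 outcomes — {00, 02, 22}
TSO: 3 outcomes — {00, 02, 22}
PSO: 4 outcomes — {00, 02, 20, 22}
target 20 ∈ {PSO}

SC:no TSO:no PSO:yes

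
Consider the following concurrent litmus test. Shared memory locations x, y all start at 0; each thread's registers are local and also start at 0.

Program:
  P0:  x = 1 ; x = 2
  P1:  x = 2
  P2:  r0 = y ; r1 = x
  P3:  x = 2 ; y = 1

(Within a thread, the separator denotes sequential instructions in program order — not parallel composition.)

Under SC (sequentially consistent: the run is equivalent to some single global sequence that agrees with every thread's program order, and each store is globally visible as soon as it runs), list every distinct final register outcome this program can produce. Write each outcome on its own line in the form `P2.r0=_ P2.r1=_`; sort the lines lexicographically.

outcome vector order: (P2.r0,P2.r1)
|SC outcomes| = 5

P2.r0=0 P2.r1=0
P2.r0=0 P2.r1=1
P2.r0=0 P2.r1=2
P2.r0=1 P2.r1=1
P2.r0=1 P2.r1=2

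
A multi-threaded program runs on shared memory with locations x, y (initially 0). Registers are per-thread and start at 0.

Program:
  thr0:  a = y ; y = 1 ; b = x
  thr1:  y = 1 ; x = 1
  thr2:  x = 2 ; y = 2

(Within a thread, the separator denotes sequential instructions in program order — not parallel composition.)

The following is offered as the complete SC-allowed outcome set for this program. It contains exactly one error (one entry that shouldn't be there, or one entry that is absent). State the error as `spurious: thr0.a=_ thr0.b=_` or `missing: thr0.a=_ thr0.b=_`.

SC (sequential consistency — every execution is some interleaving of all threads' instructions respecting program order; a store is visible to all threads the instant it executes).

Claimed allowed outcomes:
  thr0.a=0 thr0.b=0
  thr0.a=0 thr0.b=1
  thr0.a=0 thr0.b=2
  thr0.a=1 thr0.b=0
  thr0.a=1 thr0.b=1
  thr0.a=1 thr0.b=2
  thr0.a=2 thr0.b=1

outcome vector order: (thr0.a,thr0.b)
under SC → <0 0>, <0 1>, <0 2>, <1 0>, <1 1>, <1 2>, <2 1>, <2 2>
SC∖claimed = {<2 2>}

missing: thr0.a=2 thr0.b=2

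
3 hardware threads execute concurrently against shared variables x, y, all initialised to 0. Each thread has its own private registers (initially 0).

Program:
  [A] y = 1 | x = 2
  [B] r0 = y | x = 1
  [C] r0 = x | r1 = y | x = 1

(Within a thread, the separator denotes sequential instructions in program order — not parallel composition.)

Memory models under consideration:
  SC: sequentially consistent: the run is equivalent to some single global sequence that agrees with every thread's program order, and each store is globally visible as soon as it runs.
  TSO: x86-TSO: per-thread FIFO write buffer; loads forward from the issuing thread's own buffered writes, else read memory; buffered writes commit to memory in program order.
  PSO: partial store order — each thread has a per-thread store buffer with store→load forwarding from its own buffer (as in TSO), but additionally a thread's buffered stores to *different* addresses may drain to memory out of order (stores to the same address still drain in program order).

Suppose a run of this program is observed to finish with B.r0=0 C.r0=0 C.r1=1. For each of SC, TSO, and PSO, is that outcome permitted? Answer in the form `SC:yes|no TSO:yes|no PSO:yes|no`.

SC:yes TSO:yes PSO:yes

outcome vector order: (B.r0,C.r0,C.r1)
[SC] allowed = {<0 0 0>, <0 0 1>, <0 1 0>, <0 1 1>, <0 2 1>, <1 0 0>, <1 0 1>, <1 1 1>, <1 2 1>}
[TSO] allowed = {<0 0 0>, <0 0 1>, <0 1 0>, <0 1 1>, <0 2 1>, <1 0 0>, <1 0 1>, <1 1 1>, <1 2 1>}
[PSO] allowed = {<0 0 0>, <0 0 1>, <0 1 0>, <0 1 1>, <0 2 0>, <0 2 1>, <1 0 0>, <1 0 1>, <1 1 1>, <1 2 0>, <1 2 1>}
target <0 0 1> ∈ {SC,TSO,PSO}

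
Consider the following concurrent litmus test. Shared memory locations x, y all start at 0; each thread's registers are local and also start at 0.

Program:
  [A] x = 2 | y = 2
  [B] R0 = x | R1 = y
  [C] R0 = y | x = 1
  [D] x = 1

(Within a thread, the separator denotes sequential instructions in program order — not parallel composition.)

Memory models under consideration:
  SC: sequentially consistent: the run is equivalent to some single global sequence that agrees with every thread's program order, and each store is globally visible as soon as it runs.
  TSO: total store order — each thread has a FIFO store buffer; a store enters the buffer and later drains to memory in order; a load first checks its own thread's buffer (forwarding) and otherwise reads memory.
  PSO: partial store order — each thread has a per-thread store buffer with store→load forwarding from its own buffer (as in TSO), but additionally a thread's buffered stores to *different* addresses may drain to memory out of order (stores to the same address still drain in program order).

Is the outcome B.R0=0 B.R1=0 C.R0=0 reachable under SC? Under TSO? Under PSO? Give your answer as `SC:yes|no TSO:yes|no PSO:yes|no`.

SC:yes TSO:yes PSO:yes

outcome vector order: (B.R0,B.R1,C.R0)
SC: 12 outcomes — {000 002 020 022 100 102 120 122 200 202 220 222}
TSO: 12 outcomes — {000 002 020 022 100 102 120 122 200 202 220 222}
PSO: 12 outcomes — {000 002 020 022 100 102 120 122 200 202 220 222}
target 000 ∈ {SC,TSO,PSO}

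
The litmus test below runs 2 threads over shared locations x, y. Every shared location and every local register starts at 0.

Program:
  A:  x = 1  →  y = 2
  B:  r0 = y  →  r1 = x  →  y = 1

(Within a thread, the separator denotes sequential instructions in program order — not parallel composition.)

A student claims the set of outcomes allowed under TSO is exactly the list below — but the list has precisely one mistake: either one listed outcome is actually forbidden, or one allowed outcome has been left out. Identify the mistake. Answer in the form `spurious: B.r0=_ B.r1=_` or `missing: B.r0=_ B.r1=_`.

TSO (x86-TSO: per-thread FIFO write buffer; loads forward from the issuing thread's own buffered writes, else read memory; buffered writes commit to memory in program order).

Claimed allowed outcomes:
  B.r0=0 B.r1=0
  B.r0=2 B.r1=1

missing: B.r0=0 B.r1=1

outcome vector order: (B.r0,B.r1)
TSO: 3 outcomes — {(0,0) (0,1) (2,1)}
TSO∖claimed = {(0,1)}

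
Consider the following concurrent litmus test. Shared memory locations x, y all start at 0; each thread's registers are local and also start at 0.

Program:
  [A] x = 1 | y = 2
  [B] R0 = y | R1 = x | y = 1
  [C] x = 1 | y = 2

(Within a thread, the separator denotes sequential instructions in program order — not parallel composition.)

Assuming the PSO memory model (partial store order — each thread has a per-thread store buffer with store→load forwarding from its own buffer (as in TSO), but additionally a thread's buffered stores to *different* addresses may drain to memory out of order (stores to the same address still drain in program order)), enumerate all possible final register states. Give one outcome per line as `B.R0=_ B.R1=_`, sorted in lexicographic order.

B.R0=0 B.R1=0
B.R0=0 B.R1=1
B.R0=2 B.R1=0
B.R0=2 B.R1=1

outcome vector order: (B.R0,B.R1)
|PSO outcomes| = 4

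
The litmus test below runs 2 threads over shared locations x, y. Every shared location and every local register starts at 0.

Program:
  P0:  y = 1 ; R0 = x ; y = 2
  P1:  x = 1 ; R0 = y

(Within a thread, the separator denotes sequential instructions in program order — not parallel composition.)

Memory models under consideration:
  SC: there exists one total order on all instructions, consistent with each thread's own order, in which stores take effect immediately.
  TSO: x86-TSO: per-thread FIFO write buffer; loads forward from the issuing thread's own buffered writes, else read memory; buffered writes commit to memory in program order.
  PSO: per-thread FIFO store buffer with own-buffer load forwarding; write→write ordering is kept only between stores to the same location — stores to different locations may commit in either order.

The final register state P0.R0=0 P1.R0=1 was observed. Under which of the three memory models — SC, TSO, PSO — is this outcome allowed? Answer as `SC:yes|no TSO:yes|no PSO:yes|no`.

SC:yes TSO:yes PSO:yes

outcome vector order: (P0.R0,P1.R0)
[SC] allowed = {01; 02; 10; 11; 12}
[TSO] allowed = {00; 01; 02; 10; 11; 12}
[PSO] allowed = {00; 01; 02; 10; 11; 12}
target 01 ∈ {SC,TSO,PSO}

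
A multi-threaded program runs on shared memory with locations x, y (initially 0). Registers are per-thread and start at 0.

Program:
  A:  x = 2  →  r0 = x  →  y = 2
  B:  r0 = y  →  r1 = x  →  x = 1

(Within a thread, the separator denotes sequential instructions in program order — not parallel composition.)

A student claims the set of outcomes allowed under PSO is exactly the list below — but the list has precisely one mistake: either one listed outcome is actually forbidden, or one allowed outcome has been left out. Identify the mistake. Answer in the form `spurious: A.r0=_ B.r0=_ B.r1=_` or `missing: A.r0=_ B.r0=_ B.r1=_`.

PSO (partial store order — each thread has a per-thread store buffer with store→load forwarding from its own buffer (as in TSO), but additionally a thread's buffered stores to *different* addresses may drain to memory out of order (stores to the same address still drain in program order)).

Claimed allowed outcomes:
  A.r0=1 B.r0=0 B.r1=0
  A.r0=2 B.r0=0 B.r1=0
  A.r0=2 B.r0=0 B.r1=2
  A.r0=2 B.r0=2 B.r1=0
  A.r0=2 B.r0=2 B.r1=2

outcome vector order: (A.r0,B.r0,B.r1)
PSO: 6 outcomes — {<1 0 0>; <1 0 2>; <2 0 0>; <2 0 2>; <2 2 0>; <2 2 2>}
PSO∖claimed = {<1 0 2>}

missing: A.r0=1 B.r0=0 B.r1=2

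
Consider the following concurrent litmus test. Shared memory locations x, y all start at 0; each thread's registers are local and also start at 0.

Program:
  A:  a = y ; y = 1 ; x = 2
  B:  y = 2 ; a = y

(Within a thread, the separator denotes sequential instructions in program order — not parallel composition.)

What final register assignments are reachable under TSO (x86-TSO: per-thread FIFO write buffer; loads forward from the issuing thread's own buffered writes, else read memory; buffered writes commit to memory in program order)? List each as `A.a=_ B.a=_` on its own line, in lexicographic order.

outcome vector order: (A.a,B.a)
|TSO outcomes| = 4

A.a=0 B.a=1
A.a=0 B.a=2
A.a=2 B.a=1
A.a=2 B.a=2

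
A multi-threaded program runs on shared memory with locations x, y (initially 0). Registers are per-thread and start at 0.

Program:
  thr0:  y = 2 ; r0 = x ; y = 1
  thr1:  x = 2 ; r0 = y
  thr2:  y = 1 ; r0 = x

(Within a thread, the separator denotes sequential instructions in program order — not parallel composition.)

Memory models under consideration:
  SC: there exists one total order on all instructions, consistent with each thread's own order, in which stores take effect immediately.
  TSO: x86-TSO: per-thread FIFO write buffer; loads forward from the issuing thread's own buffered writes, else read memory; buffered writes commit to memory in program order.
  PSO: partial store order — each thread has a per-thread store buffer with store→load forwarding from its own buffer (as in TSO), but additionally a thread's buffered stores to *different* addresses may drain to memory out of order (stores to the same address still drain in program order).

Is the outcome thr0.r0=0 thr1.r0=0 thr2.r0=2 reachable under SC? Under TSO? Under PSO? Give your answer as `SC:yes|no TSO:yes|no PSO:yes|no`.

SC:no TSO:yes PSO:yes

outcome vector order: (thr0.r0,thr1.r0,thr2.r0)
[SC] allowed = {0/1/0, 0/1/2, 0/2/0, 0/2/2, 2/0/2, 2/1/0, 2/1/2, 2/2/0, 2/2/2}
[TSO] allowed = {0/0/0, 0/0/2, 0/1/0, 0/1/2, 0/2/0, 0/2/2, 2/0/0, 2/0/2, 2/1/0, 2/1/2, 2/2/0, 2/2/2}
[PSO] allowed = {0/0/0, 0/0/2, 0/1/0, 0/1/2, 0/2/0, 0/2/2, 2/0/0, 2/0/2, 2/1/0, 2/1/2, 2/2/0, 2/2/2}
target 0/0/2 ∈ {TSO,PSO}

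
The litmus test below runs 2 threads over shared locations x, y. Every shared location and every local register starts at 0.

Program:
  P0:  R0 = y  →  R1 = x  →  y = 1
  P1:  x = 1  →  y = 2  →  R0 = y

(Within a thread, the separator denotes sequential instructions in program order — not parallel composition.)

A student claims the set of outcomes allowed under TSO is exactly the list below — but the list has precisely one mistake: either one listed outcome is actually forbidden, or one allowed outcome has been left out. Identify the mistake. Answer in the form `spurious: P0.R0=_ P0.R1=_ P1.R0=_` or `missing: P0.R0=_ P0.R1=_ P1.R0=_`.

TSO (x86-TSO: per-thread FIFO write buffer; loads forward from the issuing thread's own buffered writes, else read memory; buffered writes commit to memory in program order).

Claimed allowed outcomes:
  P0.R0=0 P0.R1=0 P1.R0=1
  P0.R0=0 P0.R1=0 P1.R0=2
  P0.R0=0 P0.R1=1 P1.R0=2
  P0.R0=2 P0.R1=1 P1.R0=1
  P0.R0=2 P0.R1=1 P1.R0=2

missing: P0.R0=0 P0.R1=1 P1.R0=1

outcome vector order: (P0.R0,P0.R1,P1.R0)
TSO: 6 outcomes — {<0 0 1> <0 0 2> <0 1 1> <0 1 2> <2 1 1> <2 1 2>}
TSO∖claimed = {<0 1 1>}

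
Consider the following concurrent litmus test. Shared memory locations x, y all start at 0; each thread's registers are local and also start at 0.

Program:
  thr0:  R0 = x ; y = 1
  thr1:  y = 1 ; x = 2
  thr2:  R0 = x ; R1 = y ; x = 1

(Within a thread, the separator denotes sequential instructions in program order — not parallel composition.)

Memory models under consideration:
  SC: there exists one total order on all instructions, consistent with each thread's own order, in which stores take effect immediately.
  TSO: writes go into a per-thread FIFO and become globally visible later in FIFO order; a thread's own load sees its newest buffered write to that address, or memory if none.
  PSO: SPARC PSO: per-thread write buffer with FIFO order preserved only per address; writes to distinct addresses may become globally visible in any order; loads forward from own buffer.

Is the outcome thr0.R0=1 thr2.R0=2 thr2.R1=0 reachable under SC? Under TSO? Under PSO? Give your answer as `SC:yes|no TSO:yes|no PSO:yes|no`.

outcome vector order: (thr0.R0,thr2.R0,thr2.R1)
SC (9): 000, 001, 021, 100, 101, 121, 200, 201, 221
TSO (9): 000, 001, 021, 100, 101, 121, 200, 201, 221
PSO (12): 000, 001, 020, 021, 100, 101, 120, 121, 200, 201, 220, 221
target 120 ∈ {PSO}

SC:no TSO:no PSO:yes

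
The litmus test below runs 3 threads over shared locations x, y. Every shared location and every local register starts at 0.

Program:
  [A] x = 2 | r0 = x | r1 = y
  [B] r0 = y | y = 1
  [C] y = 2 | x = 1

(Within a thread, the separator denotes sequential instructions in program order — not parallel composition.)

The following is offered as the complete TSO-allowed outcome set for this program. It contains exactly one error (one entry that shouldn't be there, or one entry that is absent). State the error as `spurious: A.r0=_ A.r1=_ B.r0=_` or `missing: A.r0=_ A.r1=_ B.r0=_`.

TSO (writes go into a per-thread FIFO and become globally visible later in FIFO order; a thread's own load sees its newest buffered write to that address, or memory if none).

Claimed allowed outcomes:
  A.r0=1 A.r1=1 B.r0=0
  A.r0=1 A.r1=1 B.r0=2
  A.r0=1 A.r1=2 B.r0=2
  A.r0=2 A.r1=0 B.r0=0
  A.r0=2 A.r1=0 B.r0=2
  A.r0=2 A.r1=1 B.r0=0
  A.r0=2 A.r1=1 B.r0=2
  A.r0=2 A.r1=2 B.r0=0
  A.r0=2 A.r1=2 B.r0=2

outcome vector order: (A.r0,A.r1,B.r0)
[TSO] allowed = {1/1/0, 1/1/2, 1/2/0, 1/2/2, 2/0/0, 2/0/2, 2/1/0, 2/1/2, 2/2/0, 2/2/2}
TSO∖claimed = {1/2/0}

missing: A.r0=1 A.r1=2 B.r0=0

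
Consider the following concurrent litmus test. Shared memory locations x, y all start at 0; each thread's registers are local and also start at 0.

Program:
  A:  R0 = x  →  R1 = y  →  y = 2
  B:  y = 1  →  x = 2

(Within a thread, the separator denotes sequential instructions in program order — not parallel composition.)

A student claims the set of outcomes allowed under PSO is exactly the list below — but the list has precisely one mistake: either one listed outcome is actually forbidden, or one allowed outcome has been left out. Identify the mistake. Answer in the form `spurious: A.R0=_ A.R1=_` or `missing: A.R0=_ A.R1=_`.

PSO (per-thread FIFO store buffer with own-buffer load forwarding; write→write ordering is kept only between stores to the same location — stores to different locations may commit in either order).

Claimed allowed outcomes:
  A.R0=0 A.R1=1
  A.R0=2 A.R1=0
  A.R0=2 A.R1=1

outcome vector order: (A.R0,A.R1)
PSO: 4 outcomes — {<0 0>, <0 1>, <2 0>, <2 1>}
PSO∖claimed = {<0 0>}

missing: A.R0=0 A.R1=0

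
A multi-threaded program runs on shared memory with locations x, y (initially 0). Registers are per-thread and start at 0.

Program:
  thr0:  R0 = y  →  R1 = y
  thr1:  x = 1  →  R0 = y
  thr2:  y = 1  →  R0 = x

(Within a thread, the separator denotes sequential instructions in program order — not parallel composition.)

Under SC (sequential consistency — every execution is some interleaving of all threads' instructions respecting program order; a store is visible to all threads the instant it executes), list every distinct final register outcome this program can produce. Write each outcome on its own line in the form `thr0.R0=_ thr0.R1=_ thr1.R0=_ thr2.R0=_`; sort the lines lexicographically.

outcome vector order: (thr0.R0,thr0.R1,thr1.R0,thr2.R0)
|SC outcomes| = 9

thr0.R0=0 thr0.R1=0 thr1.R0=0 thr2.R0=1
thr0.R0=0 thr0.R1=0 thr1.R0=1 thr2.R0=0
thr0.R0=0 thr0.R1=0 thr1.R0=1 thr2.R0=1
thr0.R0=0 thr0.R1=1 thr1.R0=0 thr2.R0=1
thr0.R0=0 thr0.R1=1 thr1.R0=1 thr2.R0=0
thr0.R0=0 thr0.R1=1 thr1.R0=1 thr2.R0=1
thr0.R0=1 thr0.R1=1 thr1.R0=0 thr2.R0=1
thr0.R0=1 thr0.R1=1 thr1.R0=1 thr2.R0=0
thr0.R0=1 thr0.R1=1 thr1.R0=1 thr2.R0=1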